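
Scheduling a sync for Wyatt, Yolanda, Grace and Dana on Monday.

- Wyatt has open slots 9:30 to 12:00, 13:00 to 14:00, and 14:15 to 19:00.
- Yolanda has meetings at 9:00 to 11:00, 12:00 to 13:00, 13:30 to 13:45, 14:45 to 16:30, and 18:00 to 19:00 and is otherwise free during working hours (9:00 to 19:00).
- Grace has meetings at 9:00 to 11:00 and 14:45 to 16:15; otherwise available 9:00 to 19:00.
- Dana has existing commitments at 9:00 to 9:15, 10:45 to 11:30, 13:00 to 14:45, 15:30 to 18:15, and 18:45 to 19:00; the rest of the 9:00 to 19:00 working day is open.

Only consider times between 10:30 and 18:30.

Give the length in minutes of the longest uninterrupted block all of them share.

30 minutes

Yolanda free within 09:00–19:00: 11:00–12:00, 13:00–13:30, 13:45–14:45, 16:30–18:00.
Grace free within 09:00–19:00: 11:00–14:45, 16:15–19:00.
Dana free within 09:00–19:00: 09:15–10:45, 11:30–13:00, 14:45–15:30, 18:15–18:45.
Wyatt ∩ Yolanda: 11:00–12:00, 13:00–13:30, 13:45–14:00, 14:15–14:45, 16:30–18:00.
Wyatt ∩ Yolanda ∩ Grace: 11:00–12:00, 13:00–13:30, 13:45–14:00, 14:15–14:45, 16:30–18:00.
Wyatt ∩ Yolanda ∩ Grace ∩ Dana: 11:30–12:00.
Restricted to 10:30–18:30: 11:30–12:00.
Single common window of 30 minutes.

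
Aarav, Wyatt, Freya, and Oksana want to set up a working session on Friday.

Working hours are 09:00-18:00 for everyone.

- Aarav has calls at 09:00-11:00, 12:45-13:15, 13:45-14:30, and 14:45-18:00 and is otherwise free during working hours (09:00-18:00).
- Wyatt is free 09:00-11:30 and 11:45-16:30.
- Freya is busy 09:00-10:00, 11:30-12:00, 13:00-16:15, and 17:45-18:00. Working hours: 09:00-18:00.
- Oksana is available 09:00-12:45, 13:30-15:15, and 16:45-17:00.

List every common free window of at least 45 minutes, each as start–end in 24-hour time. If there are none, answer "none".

12:00–12:45

Aarav free within 09:00–18:00: 11:00–12:45, 13:15–13:45, 14:30–14:45.
Freya free within 09:00–18:00: 10:00–11:30, 12:00–13:00, 16:15–17:45.
Aarav ∩ Wyatt: 11:00–11:30, 11:45–12:45, 13:15–13:45, 14:30–14:45.
Aarav ∩ Wyatt ∩ Freya: 11:00–11:30, 12:00–12:45.
Aarav ∩ Wyatt ∩ Freya ∩ Oksana: 11:00–11:30, 12:00–12:45.
Windows ≥ 45 min: 12:00–12:45.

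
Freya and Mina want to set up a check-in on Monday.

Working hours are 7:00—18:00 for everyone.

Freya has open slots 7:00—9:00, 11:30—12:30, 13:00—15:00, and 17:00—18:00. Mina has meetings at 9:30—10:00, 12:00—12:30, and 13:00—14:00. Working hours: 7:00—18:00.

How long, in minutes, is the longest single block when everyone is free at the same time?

Mina free within 07:00–18:00: 07:00–09:30, 10:00–12:00, 12:30–13:00, 14:00–18:00.
Freya ∩ Mina: 07:00–09:00, 11:30–12:00, 14:00–15:00, 17:00–18:00.
Common window lengths: 120, 30, 60, 60 min; longest is 120.

120 minutes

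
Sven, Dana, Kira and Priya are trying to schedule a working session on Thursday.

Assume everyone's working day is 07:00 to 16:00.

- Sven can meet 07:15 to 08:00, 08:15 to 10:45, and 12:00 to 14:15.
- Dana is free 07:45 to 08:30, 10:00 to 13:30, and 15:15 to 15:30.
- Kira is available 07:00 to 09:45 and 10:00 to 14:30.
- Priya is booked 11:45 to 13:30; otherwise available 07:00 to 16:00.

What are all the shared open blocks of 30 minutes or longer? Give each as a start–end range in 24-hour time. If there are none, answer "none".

Priya free within 07:00–16:00: 07:00–11:45, 13:30–16:00.
Sven ∩ Dana: 07:45–08:00, 08:15–08:30, 10:00–10:45, 12:00–13:30.
Sven ∩ Dana ∩ Kira: 07:45–08:00, 08:15–08:30, 10:00–10:45, 12:00–13:30.
Sven ∩ Dana ∩ Kira ∩ Priya: 07:45–08:00, 08:15–08:30, 10:00–10:45.
Windows ≥ 30 min: 10:00–10:45.

10:00–10:45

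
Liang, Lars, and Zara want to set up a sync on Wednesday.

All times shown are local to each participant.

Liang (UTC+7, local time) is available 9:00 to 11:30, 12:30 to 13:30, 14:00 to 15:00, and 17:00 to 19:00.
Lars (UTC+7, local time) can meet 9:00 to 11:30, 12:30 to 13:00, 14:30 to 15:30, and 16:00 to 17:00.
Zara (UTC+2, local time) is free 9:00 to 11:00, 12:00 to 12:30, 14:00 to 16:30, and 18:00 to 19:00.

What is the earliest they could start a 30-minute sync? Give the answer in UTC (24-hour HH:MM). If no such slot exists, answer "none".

07:30

Liang → UTC: 02:00–04:30, 05:30–06:30, 07:00–08:00, 10:00–12:00.
Lars → UTC: 02:00–04:30, 05:30–06:00, 07:30–08:30, 09:00–10:00.
Zara → UTC: 07:00–09:00, 10:00–10:30, 12:00–14:30, 16:00–17:00.
Liang ∩ Lars: 02:00–04:30, 05:30–06:00, 07:30–08:00.
Liang ∩ Lars ∩ Zara: 07:30–08:00.
Windows ≥ 30 min: 07:30–08:00.
Earliest such window starts at 07:30.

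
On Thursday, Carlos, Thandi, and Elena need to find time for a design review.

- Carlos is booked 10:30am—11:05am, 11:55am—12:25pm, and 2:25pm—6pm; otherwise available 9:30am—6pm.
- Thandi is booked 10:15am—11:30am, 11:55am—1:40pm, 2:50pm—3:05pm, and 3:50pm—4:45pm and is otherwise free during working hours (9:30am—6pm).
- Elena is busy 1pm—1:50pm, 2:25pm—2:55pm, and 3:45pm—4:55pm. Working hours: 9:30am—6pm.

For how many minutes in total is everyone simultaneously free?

105 minutes

Carlos free within 09:30–18:00: 09:30–10:30, 11:05–11:55, 12:25–14:25.
Thandi free within 09:30–18:00: 09:30–10:15, 11:30–11:55, 13:40–14:50, 15:05–15:50, 16:45–18:00.
Elena free within 09:30–18:00: 09:30–13:00, 13:50–14:25, 14:55–15:45, 16:55–18:00.
Carlos ∩ Thandi: 09:30–10:15, 11:30–11:55, 13:40–14:25.
Carlos ∩ Thandi ∩ Elena: 09:30–10:15, 11:30–11:55, 13:50–14:25.
Total common minutes: 45 + 25 + 35 = 105.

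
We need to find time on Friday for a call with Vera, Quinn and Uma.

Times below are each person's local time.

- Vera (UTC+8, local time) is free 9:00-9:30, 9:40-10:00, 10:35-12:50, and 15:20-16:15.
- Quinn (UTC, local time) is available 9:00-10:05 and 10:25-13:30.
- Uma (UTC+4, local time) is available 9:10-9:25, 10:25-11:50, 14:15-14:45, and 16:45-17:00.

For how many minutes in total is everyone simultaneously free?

Vera → UTC: 01:00–01:30, 01:40–02:00, 02:35–04:50, 07:20–08:15.
Quinn → UTC: 09:00–10:05, 10:25–13:30.
Uma → UTC: 05:10–05:25, 06:25–07:50, 10:15–10:45, 12:45–13:00.
Vera ∩ Quinn: (none).
Vera ∩ Quinn ∩ Uma: (none).
Total common minutes: 0.

0 minutes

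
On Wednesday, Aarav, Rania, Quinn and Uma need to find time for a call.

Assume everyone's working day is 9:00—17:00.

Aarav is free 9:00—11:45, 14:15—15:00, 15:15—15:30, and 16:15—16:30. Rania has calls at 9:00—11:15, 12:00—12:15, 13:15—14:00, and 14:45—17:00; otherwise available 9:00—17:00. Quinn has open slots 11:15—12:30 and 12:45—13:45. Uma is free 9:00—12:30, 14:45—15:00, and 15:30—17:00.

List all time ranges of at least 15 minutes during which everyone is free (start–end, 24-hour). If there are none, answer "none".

11:15–11:45

Rania free within 09:00–17:00: 11:15–12:00, 12:15–13:15, 14:00–14:45.
Aarav ∩ Rania: 11:15–11:45, 14:15–14:45.
Aarav ∩ Rania ∩ Quinn: 11:15–11:45.
Aarav ∩ Rania ∩ Quinn ∩ Uma: 11:15–11:45.
Windows ≥ 15 min: 11:15–11:45.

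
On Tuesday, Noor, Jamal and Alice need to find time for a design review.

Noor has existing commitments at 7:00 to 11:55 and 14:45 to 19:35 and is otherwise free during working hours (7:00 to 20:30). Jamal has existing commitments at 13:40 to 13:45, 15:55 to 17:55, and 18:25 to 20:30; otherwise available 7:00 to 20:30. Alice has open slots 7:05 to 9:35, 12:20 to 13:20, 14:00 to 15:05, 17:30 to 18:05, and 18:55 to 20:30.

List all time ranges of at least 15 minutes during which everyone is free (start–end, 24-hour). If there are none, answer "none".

Noor free within 07:00–20:30: 11:55–14:45, 19:35–20:30.
Jamal free within 07:00–20:30: 07:00–13:40, 13:45–15:55, 17:55–18:25.
Noor ∩ Jamal: 11:55–13:40, 13:45–14:45.
Noor ∩ Jamal ∩ Alice: 12:20–13:20, 14:00–14:45.
Windows ≥ 15 min: 12:20–13:20, 14:00–14:45.

12:20–13:20, 14:00–14:45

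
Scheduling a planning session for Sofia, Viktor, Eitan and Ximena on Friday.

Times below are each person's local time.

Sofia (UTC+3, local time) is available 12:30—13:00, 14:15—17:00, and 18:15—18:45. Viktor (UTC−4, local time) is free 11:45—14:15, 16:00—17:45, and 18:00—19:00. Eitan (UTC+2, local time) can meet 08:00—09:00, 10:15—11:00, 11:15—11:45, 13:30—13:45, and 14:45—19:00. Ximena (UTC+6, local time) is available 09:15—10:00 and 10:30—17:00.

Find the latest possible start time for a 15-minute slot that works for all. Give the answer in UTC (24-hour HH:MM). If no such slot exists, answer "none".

none

Sofia → UTC: 09:30–10:00, 11:15–14:00, 15:15–15:45.
Viktor → UTC: 15:45–18:15, 20:00–21:45, 22:00–23:00.
Eitan → UTC: 06:00–07:00, 08:15–09:00, 09:15–09:45, 11:30–11:45, 12:45–17:00.
Ximena → UTC: 03:15–04:00, 04:30–11:00.
Sofia ∩ Viktor: (none).
Sofia ∩ Viktor ∩ Eitan: (none).
Sofia ∩ Viktor ∩ Eitan ∩ Ximena: (none).
Windows ≥ 15 min: (none).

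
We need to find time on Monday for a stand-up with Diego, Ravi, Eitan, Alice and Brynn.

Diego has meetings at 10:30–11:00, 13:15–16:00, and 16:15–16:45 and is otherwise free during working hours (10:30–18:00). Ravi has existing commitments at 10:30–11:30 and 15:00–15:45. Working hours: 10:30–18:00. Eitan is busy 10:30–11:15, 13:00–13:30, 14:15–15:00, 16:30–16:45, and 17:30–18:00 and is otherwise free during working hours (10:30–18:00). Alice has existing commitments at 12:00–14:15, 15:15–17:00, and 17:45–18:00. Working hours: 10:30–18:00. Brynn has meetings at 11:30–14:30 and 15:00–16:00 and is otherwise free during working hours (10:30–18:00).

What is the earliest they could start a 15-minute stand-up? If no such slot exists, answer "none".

17:00

Diego free within 10:30–18:00: 11:00–13:15, 16:00–16:15, 16:45–18:00.
Ravi free within 10:30–18:00: 11:30–15:00, 15:45–18:00.
Eitan free within 10:30–18:00: 11:15–13:00, 13:30–14:15, 15:00–16:30, 16:45–17:30.
Alice free within 10:30–18:00: 10:30–12:00, 14:15–15:15, 17:00–17:45.
Brynn free within 10:30–18:00: 10:30–11:30, 14:30–15:00, 16:00–18:00.
Diego ∩ Ravi: 11:30–13:15, 16:00–16:15, 16:45–18:00.
Diego ∩ Ravi ∩ Eitan: 11:30–13:00, 16:00–16:15, 16:45–17:30.
Diego ∩ Ravi ∩ Eitan ∩ Alice: 11:30–12:00, 17:00–17:30.
Diego ∩ Ravi ∩ Eitan ∩ Alice ∩ Brynn: 17:00–17:30.
Windows ≥ 15 min: 17:00–17:30.
Earliest such window starts at 17:00.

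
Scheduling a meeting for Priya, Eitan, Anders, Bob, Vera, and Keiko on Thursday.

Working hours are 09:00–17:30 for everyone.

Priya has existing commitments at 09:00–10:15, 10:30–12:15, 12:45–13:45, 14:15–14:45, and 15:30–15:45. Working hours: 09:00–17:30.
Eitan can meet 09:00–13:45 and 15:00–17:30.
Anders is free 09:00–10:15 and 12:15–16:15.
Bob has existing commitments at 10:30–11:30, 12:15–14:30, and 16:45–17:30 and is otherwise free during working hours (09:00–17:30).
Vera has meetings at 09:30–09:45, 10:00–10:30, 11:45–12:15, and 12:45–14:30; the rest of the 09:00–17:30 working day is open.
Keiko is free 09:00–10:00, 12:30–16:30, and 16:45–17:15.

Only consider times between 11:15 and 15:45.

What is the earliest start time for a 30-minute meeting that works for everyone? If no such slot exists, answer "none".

15:00

Priya free within 09:00–17:30: 10:15–10:30, 12:15–12:45, 13:45–14:15, 14:45–15:30, 15:45–17:30.
Bob free within 09:00–17:30: 09:00–10:30, 11:30–12:15, 14:30–16:45.
Vera free within 09:00–17:30: 09:00–09:30, 09:45–10:00, 10:30–11:45, 12:15–12:45, 14:30–17:30.
Priya ∩ Eitan: 10:15–10:30, 12:15–12:45, 15:00–15:30, 15:45–17:30.
Priya ∩ Eitan ∩ Anders: 12:15–12:45, 15:00–15:30, 15:45–16:15.
Priya ∩ Eitan ∩ Anders ∩ Bob: 15:00–15:30, 15:45–16:15.
Priya ∩ Eitan ∩ Anders ∩ Bob ∩ Vera: 15:00–15:30, 15:45–16:15.
Priya ∩ Eitan ∩ Anders ∩ Bob ∩ Vera ∩ Keiko: 15:00–15:30, 15:45–16:15.
Restricted to 11:15–15:45: 15:00–15:30.
Windows ≥ 30 min: 15:00–15:30.
Earliest such window starts at 15:00.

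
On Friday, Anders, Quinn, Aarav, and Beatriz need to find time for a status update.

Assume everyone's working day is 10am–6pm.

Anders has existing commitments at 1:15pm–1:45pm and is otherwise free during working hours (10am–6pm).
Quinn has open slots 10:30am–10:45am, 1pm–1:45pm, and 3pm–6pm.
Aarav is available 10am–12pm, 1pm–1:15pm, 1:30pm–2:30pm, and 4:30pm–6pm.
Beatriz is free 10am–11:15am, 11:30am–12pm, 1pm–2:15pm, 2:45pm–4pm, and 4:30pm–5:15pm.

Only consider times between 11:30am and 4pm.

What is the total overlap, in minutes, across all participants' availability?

15 minutes

Anders free within 10:00–18:00: 10:00–13:15, 13:45–18:00.
Anders ∩ Quinn: 10:30–10:45, 13:00–13:15, 15:00–18:00.
Anders ∩ Quinn ∩ Aarav: 10:30–10:45, 13:00–13:15, 16:30–18:00.
Anders ∩ Quinn ∩ Aarav ∩ Beatriz: 10:30–10:45, 13:00–13:15, 16:30–17:15.
Restricted to 11:30–16:00: 13:00–13:15.
Total common minutes: 15.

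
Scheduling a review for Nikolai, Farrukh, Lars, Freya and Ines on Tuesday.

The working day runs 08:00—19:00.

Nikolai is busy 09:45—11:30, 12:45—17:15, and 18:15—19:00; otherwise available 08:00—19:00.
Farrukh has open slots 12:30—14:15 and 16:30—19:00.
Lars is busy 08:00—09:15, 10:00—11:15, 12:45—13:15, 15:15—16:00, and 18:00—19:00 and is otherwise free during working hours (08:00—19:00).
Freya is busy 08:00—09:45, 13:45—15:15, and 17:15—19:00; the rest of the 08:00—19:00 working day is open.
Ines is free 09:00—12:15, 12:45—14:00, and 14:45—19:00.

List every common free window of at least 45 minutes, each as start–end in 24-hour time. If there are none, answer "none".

none

Nikolai free within 08:00–19:00: 08:00–09:45, 11:30–12:45, 17:15–18:15.
Lars free within 08:00–19:00: 09:15–10:00, 11:15–12:45, 13:15–15:15, 16:00–18:00.
Freya free within 08:00–19:00: 09:45–13:45, 15:15–17:15.
Nikolai ∩ Farrukh: 12:30–12:45, 17:15–18:15.
Nikolai ∩ Farrukh ∩ Lars: 12:30–12:45, 17:15–18:00.
Nikolai ∩ Farrukh ∩ Lars ∩ Freya: 12:30–12:45.
Nikolai ∩ Farrukh ∩ Lars ∩ Freya ∩ Ines: (none).
Windows ≥ 45 min: (none).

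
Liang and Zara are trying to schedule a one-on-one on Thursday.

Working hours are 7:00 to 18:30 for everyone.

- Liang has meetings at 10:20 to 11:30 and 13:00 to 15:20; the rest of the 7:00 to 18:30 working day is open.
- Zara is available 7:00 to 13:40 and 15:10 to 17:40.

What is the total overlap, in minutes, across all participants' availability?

Liang free within 07:00–18:30: 07:00–10:20, 11:30–13:00, 15:20–18:30.
Liang ∩ Zara: 07:00–10:20, 11:30–13:00, 15:20–17:40.
Total common minutes: 200 + 90 + 140 = 430.

430 minutes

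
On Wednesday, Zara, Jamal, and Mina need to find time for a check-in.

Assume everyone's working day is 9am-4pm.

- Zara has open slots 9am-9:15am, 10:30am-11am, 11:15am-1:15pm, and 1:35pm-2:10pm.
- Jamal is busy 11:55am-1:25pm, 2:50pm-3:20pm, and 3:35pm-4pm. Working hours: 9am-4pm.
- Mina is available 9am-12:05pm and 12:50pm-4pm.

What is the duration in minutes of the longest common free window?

Jamal free within 09:00–16:00: 09:00–11:55, 13:25–14:50, 15:20–15:35.
Zara ∩ Jamal: 09:00–09:15, 10:30–11:00, 11:15–11:55, 13:35–14:10.
Zara ∩ Jamal ∩ Mina: 09:00–09:15, 10:30–11:00, 11:15–11:55, 13:35–14:10.
Common window lengths: 15, 30, 40, 35 min; longest is 40.

40 minutes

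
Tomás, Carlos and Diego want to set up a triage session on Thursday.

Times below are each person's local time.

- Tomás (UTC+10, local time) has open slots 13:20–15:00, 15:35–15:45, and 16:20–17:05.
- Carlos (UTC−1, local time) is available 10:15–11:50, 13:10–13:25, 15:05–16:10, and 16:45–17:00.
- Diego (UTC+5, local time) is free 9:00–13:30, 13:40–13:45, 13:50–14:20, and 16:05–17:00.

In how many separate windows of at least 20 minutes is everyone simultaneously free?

0

Tomás → UTC: 03:20–05:00, 05:35–05:45, 06:20–07:05.
Carlos → UTC: 11:15–12:50, 14:10–14:25, 16:05–17:10, 17:45–18:00.
Diego → UTC: 04:00–08:30, 08:40–08:45, 08:50–09:20, 11:05–12:00.
Tomás ∩ Carlos: (none).
Tomás ∩ Carlos ∩ Diego: (none).
Windows ≥ 20 min: (none).
That's 0 windows.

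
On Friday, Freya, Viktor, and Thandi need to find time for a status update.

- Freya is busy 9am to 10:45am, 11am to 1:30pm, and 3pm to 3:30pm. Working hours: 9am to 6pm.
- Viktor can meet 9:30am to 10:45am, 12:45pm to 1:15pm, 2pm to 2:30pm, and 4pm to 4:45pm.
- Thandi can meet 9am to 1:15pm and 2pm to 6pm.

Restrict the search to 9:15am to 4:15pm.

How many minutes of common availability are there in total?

Freya free within 09:00–18:00: 10:45–11:00, 13:30–15:00, 15:30–18:00.
Freya ∩ Viktor: 14:00–14:30, 16:00–16:45.
Freya ∩ Viktor ∩ Thandi: 14:00–14:30, 16:00–16:45.
Restricted to 09:15–16:15: 14:00–14:30, 16:00–16:15.
Total common minutes: 30 + 15 = 45.

45 minutes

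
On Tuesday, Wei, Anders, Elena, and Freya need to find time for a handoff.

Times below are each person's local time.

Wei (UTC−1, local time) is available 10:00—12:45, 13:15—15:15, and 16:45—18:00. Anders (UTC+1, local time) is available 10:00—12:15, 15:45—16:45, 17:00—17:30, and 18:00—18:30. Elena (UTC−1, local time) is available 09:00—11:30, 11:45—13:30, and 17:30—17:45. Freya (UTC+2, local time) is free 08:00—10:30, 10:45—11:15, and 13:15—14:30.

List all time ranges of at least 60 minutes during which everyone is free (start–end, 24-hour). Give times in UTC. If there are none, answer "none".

Wei → UTC: 11:00–13:45, 14:15–16:15, 17:45–19:00.
Anders → UTC: 09:00–11:15, 14:45–15:45, 16:00–16:30, 17:00–17:30.
Elena → UTC: 10:00–12:30, 12:45–14:30, 18:30–18:45.
Freya → UTC: 06:00–08:30, 08:45–09:15, 11:15–12:30.
Wei ∩ Anders: 11:00–11:15, 14:45–15:45, 16:00–16:15.
Wei ∩ Anders ∩ Elena: 11:00–11:15.
Wei ∩ Anders ∩ Elena ∩ Freya: (none).
Windows ≥ 60 min: (none).

none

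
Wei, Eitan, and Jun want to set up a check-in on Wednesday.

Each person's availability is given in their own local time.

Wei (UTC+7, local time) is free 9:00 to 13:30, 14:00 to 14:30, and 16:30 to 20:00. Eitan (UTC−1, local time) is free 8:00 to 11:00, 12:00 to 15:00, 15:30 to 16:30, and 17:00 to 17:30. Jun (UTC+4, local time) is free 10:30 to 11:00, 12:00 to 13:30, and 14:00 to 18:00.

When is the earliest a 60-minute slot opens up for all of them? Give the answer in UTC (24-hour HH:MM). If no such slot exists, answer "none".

10:00

Wei → UTC: 02:00–06:30, 07:00–07:30, 09:30–13:00.
Eitan → UTC: 09:00–12:00, 13:00–16:00, 16:30–17:30, 18:00–18:30.
Jun → UTC: 06:30–07:00, 08:00–09:30, 10:00–14:00.
Wei ∩ Eitan: 09:30–12:00.
Wei ∩ Eitan ∩ Jun: 10:00–12:00.
Windows ≥ 60 min: 10:00–12:00.
Earliest such window starts at 10:00.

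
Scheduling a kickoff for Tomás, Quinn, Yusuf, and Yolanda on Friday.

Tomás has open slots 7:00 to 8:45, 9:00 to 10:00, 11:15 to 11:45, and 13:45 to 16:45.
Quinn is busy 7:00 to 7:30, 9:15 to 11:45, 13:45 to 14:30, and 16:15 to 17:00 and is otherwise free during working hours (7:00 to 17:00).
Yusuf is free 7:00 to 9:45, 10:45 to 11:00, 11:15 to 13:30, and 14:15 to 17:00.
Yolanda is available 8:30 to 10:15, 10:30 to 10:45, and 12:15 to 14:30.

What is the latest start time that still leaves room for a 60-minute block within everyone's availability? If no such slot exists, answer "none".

Quinn free within 07:00–17:00: 07:30–09:15, 11:45–13:45, 14:30–16:15.
Tomás ∩ Quinn: 07:30–08:45, 09:00–09:15, 14:30–16:15.
Tomás ∩ Quinn ∩ Yusuf: 07:30–08:45, 09:00–09:15, 14:30–16:15.
Tomás ∩ Quinn ∩ Yusuf ∩ Yolanda: 08:30–08:45, 09:00–09:15.
Windows ≥ 60 min: (none).

none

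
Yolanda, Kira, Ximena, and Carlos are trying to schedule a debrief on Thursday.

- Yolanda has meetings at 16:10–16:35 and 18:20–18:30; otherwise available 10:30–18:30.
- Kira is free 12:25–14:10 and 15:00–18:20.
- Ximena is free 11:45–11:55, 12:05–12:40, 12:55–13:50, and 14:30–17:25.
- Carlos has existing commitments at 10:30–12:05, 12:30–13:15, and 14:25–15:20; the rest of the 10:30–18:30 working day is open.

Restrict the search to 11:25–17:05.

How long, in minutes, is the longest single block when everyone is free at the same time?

50 minutes

Yolanda free within 10:30–18:30: 10:30–16:10, 16:35–18:20.
Carlos free within 10:30–18:30: 12:05–12:30, 13:15–14:25, 15:20–18:30.
Yolanda ∩ Kira: 12:25–14:10, 15:00–16:10, 16:35–18:20.
Yolanda ∩ Kira ∩ Ximena: 12:25–12:40, 12:55–13:50, 15:00–16:10, 16:35–17:25.
Yolanda ∩ Kira ∩ Ximena ∩ Carlos: 12:25–12:30, 13:15–13:50, 15:20–16:10, 16:35–17:25.
Restricted to 11:25–17:05: 12:25–12:30, 13:15–13:50, 15:20–16:10, 16:35–17:05.
Common window lengths: 5, 35, 50, 30 min; longest is 50.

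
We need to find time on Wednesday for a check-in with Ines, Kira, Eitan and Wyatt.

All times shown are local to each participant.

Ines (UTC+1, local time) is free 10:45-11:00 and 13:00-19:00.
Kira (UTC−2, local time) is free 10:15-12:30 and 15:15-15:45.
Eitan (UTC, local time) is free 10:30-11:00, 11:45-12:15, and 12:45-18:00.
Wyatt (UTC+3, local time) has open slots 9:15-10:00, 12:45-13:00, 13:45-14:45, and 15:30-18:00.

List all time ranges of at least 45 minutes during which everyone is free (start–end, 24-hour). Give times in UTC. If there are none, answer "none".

Ines → UTC: 09:45–10:00, 12:00–18:00.
Kira → UTC: 12:15–14:30, 17:15–17:45.
Eitan → UTC: 10:30–11:00, 11:45–12:15, 12:45–18:00.
Wyatt → UTC: 06:15–07:00, 09:45–10:00, 10:45–11:45, 12:30–15:00.
Ines ∩ Kira: 12:15–14:30, 17:15–17:45.
Ines ∩ Kira ∩ Eitan: 12:45–14:30, 17:15–17:45.
Ines ∩ Kira ∩ Eitan ∩ Wyatt: 12:45–14:30.
Windows ≥ 45 min: 12:45–14:30.

12:45–14:30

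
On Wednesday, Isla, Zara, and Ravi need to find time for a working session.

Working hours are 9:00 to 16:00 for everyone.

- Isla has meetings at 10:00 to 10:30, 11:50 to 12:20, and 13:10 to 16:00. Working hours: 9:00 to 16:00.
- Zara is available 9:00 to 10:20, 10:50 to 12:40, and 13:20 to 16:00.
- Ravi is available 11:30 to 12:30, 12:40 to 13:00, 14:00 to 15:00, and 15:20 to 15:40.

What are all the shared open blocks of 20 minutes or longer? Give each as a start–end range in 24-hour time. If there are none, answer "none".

11:30–11:50

Isla free within 09:00–16:00: 09:00–10:00, 10:30–11:50, 12:20–13:10.
Isla ∩ Zara: 09:00–10:00, 10:50–11:50, 12:20–12:40.
Isla ∩ Zara ∩ Ravi: 11:30–11:50, 12:20–12:30.
Windows ≥ 20 min: 11:30–11:50.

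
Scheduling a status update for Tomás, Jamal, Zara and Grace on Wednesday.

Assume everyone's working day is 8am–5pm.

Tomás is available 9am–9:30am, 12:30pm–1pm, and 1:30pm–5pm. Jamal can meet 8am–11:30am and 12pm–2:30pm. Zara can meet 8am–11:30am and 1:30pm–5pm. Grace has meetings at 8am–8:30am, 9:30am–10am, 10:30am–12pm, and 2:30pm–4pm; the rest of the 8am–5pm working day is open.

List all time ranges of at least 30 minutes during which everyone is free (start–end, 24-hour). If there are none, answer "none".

Grace free within 08:00–17:00: 08:30–09:30, 10:00–10:30, 12:00–14:30, 16:00–17:00.
Tomás ∩ Jamal: 09:00–09:30, 12:30–13:00, 13:30–14:30.
Tomás ∩ Jamal ∩ Zara: 09:00–09:30, 13:30–14:30.
Tomás ∩ Jamal ∩ Zara ∩ Grace: 09:00–09:30, 13:30–14:30.
Windows ≥ 30 min: 09:00–09:30, 13:30–14:30.

09:00–09:30, 13:30–14:30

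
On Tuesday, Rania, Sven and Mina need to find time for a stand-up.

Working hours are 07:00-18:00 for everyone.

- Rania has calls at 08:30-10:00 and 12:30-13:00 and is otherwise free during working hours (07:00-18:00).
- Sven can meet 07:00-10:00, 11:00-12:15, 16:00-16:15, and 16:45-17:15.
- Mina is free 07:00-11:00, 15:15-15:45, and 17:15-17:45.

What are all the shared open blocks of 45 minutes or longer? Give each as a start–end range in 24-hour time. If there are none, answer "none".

07:00–08:30

Rania free within 07:00–18:00: 07:00–08:30, 10:00–12:30, 13:00–18:00.
Rania ∩ Sven: 07:00–08:30, 11:00–12:15, 16:00–16:15, 16:45–17:15.
Rania ∩ Sven ∩ Mina: 07:00–08:30.
Windows ≥ 45 min: 07:00–08:30.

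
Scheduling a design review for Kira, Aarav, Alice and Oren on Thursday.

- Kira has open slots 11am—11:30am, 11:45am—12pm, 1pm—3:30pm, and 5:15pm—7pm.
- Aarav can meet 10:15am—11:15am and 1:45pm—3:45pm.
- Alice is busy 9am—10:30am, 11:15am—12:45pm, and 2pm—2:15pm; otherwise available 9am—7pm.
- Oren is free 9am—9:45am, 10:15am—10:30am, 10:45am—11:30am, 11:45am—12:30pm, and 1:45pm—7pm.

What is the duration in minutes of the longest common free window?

75 minutes

Alice free within 09:00–19:00: 10:30–11:15, 12:45–14:00, 14:15–19:00.
Kira ∩ Aarav: 11:00–11:15, 13:45–15:30.
Kira ∩ Aarav ∩ Alice: 11:00–11:15, 13:45–14:00, 14:15–15:30.
Kira ∩ Aarav ∩ Alice ∩ Oren: 11:00–11:15, 13:45–14:00, 14:15–15:30.
Common window lengths: 15, 15, 75 min; longest is 75.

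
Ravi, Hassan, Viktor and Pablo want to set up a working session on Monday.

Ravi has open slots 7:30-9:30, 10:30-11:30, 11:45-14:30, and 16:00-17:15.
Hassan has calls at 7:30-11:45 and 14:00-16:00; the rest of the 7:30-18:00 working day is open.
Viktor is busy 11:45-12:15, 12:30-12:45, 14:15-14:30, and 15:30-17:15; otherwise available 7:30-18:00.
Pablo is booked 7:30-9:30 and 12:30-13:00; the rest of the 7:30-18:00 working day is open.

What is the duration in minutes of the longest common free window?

Hassan free within 07:30–18:00: 11:45–14:00, 16:00–18:00.
Viktor free within 07:30–18:00: 07:30–11:45, 12:15–12:30, 12:45–14:15, 14:30–15:30, 17:15–18:00.
Pablo free within 07:30–18:00: 09:30–12:30, 13:00–18:00.
Ravi ∩ Hassan: 11:45–14:00, 16:00–17:15.
Ravi ∩ Hassan ∩ Viktor: 12:15–12:30, 12:45–14:00.
Ravi ∩ Hassan ∩ Viktor ∩ Pablo: 12:15–12:30, 13:00–14:00.
Common window lengths: 15, 60 min; longest is 60.

60 minutes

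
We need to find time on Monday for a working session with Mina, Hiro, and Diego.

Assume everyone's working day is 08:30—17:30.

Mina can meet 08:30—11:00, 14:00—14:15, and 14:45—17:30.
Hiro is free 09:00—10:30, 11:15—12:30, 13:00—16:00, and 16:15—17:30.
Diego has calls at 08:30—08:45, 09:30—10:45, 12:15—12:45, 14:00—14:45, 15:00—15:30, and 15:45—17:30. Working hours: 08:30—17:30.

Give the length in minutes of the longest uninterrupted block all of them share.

Diego free within 08:30–17:30: 08:45–09:30, 10:45–12:15, 12:45–14:00, 14:45–15:00, 15:30–15:45.
Mina ∩ Hiro: 09:00–10:30, 14:00–14:15, 14:45–16:00, 16:15–17:30.
Mina ∩ Hiro ∩ Diego: 09:00–09:30, 14:45–15:00, 15:30–15:45.
Common window lengths: 30, 15, 15 min; longest is 30.

30 minutes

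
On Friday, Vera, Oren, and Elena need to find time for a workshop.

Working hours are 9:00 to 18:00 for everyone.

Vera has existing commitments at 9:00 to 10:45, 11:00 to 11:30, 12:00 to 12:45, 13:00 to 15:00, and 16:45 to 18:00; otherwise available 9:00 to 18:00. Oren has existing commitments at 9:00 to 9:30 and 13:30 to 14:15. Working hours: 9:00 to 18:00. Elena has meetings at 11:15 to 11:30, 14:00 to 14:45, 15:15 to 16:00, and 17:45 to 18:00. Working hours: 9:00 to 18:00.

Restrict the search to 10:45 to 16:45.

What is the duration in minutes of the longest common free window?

45 minutes

Vera free within 09:00–18:00: 10:45–11:00, 11:30–12:00, 12:45–13:00, 15:00–16:45.
Oren free within 09:00–18:00: 09:30–13:30, 14:15–18:00.
Elena free within 09:00–18:00: 09:00–11:15, 11:30–14:00, 14:45–15:15, 16:00–17:45.
Vera ∩ Oren: 10:45–11:00, 11:30–12:00, 12:45–13:00, 15:00–16:45.
Vera ∩ Oren ∩ Elena: 10:45–11:00, 11:30–12:00, 12:45–13:00, 15:00–15:15, 16:00–16:45.
Restricted to 10:45–16:45: 10:45–11:00, 11:30–12:00, 12:45–13:00, 15:00–15:15, 16:00–16:45.
Common window lengths: 15, 30, 15, 15, 45 min; longest is 45.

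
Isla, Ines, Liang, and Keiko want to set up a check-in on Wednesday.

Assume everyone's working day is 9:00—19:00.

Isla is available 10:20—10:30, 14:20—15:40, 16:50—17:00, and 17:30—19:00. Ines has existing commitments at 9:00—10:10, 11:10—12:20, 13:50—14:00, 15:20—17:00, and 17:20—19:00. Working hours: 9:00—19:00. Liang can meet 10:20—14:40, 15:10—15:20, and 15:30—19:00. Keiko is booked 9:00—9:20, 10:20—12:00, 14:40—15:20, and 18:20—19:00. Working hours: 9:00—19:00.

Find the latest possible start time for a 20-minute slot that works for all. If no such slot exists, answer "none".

Ines free within 09:00–19:00: 10:10–11:10, 12:20–13:50, 14:00–15:20, 17:00–17:20.
Keiko free within 09:00–19:00: 09:20–10:20, 12:00–14:40, 15:20–18:20.
Isla ∩ Ines: 10:20–10:30, 14:20–15:20.
Isla ∩ Ines ∩ Liang: 10:20–10:30, 14:20–14:40, 15:10–15:20.
Isla ∩ Ines ∩ Liang ∩ Keiko: 14:20–14:40.
Windows ≥ 20 min: 14:20–14:40.
Latest start in the last window 14:20–14:40 is 14:40 − 20 min = 14:20.

14:20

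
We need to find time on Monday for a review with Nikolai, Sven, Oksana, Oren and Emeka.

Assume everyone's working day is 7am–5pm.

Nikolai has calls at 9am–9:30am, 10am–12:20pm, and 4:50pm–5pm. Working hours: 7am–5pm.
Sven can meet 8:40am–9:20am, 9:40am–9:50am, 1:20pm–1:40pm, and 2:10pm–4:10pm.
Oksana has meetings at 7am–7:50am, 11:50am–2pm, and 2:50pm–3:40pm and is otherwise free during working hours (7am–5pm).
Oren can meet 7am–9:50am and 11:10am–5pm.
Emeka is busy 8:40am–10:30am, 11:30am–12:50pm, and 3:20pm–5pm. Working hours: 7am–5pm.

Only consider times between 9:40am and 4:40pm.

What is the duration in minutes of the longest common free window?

Nikolai free within 07:00–17:00: 07:00–09:00, 09:30–10:00, 12:20–16:50.
Oksana free within 07:00–17:00: 07:50–11:50, 14:00–14:50, 15:40–17:00.
Emeka free within 07:00–17:00: 07:00–08:40, 10:30–11:30, 12:50–15:20.
Nikolai ∩ Sven: 08:40–09:00, 09:40–09:50, 13:20–13:40, 14:10–16:10.
Nikolai ∩ Sven ∩ Oksana: 08:40–09:00, 09:40–09:50, 14:10–14:50, 15:40–16:10.
Nikolai ∩ Sven ∩ Oksana ∩ Oren: 08:40–09:00, 09:40–09:50, 14:10–14:50, 15:40–16:10.
Nikolai ∩ Sven ∩ Oksana ∩ Oren ∩ Emeka: 14:10–14:50.
Restricted to 09:40–16:40: 14:10–14:50.
Single common window of 40 minutes.

40 minutes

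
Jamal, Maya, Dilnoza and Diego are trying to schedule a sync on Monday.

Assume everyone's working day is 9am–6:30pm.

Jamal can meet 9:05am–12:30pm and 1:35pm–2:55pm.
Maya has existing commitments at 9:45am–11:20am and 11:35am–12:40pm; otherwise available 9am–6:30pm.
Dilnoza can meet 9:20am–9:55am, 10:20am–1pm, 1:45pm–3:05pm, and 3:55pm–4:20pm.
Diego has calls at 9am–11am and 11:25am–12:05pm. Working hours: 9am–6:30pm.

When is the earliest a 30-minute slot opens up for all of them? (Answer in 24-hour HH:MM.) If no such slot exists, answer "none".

13:45

Maya free within 09:00–18:30: 09:00–09:45, 11:20–11:35, 12:40–18:30.
Diego free within 09:00–18:30: 11:00–11:25, 12:05–18:30.
Jamal ∩ Maya: 09:05–09:45, 11:20–11:35, 13:35–14:55.
Jamal ∩ Maya ∩ Dilnoza: 09:20–09:45, 11:20–11:35, 13:45–14:55.
Jamal ∩ Maya ∩ Dilnoza ∩ Diego: 11:20–11:25, 13:45–14:55.
Windows ≥ 30 min: 13:45–14:55.
Earliest such window starts at 13:45.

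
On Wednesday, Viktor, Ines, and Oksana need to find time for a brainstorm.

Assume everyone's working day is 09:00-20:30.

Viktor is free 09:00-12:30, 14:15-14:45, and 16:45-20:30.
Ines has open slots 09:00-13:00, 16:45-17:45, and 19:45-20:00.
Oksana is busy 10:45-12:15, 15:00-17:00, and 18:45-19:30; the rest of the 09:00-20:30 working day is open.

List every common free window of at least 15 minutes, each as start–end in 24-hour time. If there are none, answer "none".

Oksana free within 09:00–20:30: 09:00–10:45, 12:15–15:00, 17:00–18:45, 19:30–20:30.
Viktor ∩ Ines: 09:00–12:30, 16:45–17:45, 19:45–20:00.
Viktor ∩ Ines ∩ Oksana: 09:00–10:45, 12:15–12:30, 17:00–17:45, 19:45–20:00.
Windows ≥ 15 min: 09:00–10:45, 12:15–12:30, 17:00–17:45, 19:45–20:00.

09:00–10:45, 12:15–12:30, 17:00–17:45, 19:45–20:00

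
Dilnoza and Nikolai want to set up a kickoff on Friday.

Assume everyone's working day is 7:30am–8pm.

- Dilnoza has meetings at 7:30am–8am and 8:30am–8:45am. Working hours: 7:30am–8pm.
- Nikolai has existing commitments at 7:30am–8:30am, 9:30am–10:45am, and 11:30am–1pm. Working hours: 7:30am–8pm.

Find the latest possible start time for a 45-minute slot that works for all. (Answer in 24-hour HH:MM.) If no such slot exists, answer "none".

19:15

Dilnoza free within 07:30–20:00: 08:00–08:30, 08:45–20:00.
Nikolai free within 07:30–20:00: 08:30–09:30, 10:45–11:30, 13:00–20:00.
Dilnoza ∩ Nikolai: 08:45–09:30, 10:45–11:30, 13:00–20:00.
Windows ≥ 45 min: 08:45–09:30, 10:45–11:30, 13:00–20:00.
Latest start in the last window 13:00–20:00 is 20:00 − 45 min = 19:15.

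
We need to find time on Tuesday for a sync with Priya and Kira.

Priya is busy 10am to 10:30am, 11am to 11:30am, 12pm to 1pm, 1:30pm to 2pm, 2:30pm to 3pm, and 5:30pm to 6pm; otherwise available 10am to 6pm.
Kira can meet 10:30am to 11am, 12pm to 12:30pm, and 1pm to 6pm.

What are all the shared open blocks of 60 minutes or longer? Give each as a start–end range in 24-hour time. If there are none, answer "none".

Priya free within 10:00–18:00: 10:30–11:00, 11:30–12:00, 13:00–13:30, 14:00–14:30, 15:00–17:30.
Priya ∩ Kira: 10:30–11:00, 13:00–13:30, 14:00–14:30, 15:00–17:30.
Windows ≥ 60 min: 15:00–17:30.

15:00–17:30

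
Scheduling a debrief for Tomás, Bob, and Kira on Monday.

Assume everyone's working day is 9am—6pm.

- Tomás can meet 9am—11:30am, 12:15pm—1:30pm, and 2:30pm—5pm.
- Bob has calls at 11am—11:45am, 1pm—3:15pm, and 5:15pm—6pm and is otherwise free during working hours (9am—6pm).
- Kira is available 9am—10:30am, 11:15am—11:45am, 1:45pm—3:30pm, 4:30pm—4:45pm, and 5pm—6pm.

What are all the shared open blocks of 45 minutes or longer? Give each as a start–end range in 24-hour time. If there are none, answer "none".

09:00–10:30

Bob free within 09:00–18:00: 09:00–11:00, 11:45–13:00, 15:15–17:15.
Tomás ∩ Bob: 09:00–11:00, 12:15–13:00, 15:15–17:00.
Tomás ∩ Bob ∩ Kira: 09:00–10:30, 15:15–15:30, 16:30–16:45.
Windows ≥ 45 min: 09:00–10:30.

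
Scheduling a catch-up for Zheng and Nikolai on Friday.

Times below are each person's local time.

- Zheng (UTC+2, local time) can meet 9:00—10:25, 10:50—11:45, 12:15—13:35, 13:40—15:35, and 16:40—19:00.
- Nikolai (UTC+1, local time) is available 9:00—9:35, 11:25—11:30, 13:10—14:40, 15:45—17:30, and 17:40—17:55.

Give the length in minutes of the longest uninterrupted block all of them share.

105 minutes

Zheng → UTC: 07:00–08:25, 08:50–09:45, 10:15–11:35, 11:40–13:35, 14:40–17:00.
Nikolai → UTC: 08:00–08:35, 10:25–10:30, 12:10–13:40, 14:45–16:30, 16:40–16:55.
Zheng ∩ Nikolai: 08:00–08:25, 10:25–10:30, 12:10–13:35, 14:45–16:30, 16:40–16:55.
Common window lengths: 25, 5, 85, 105, 15 min; longest is 105.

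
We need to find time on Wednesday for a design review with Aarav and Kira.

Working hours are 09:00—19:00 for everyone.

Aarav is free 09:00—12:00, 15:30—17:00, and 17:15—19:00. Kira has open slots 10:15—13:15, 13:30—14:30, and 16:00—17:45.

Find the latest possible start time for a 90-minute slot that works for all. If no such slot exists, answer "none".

Aarav ∩ Kira: 10:15–12:00, 16:00–17:00, 17:15–17:45.
Windows ≥ 90 min: 10:15–12:00.
Latest start in the last window 10:15–12:00 is 12:00 − 90 min = 10:30.

10:30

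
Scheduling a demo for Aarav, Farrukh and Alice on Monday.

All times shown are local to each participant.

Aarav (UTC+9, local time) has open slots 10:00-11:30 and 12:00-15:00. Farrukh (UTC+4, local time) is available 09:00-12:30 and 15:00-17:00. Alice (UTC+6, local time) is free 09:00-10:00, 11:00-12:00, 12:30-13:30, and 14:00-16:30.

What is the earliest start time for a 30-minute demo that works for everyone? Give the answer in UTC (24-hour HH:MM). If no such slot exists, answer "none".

05:00

Aarav → UTC: 01:00–02:30, 03:00–06:00.
Farrukh → UTC: 05:00–08:30, 11:00–13:00.
Alice → UTC: 03:00–04:00, 05:00–06:00, 06:30–07:30, 08:00–10:30.
Aarav ∩ Farrukh: 05:00–06:00.
Aarav ∩ Farrukh ∩ Alice: 05:00–06:00.
Windows ≥ 30 min: 05:00–06:00.
Earliest such window starts at 05:00.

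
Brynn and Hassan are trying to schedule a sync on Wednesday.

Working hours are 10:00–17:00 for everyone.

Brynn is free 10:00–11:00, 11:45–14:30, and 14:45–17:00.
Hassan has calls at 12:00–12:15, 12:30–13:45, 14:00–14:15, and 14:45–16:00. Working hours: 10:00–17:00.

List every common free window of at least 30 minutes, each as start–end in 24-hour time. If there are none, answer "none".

Hassan free within 10:00–17:00: 10:00–12:00, 12:15–12:30, 13:45–14:00, 14:15–14:45, 16:00–17:00.
Brynn ∩ Hassan: 10:00–11:00, 11:45–12:00, 12:15–12:30, 13:45–14:00, 14:15–14:30, 16:00–17:00.
Windows ≥ 30 min: 10:00–11:00, 16:00–17:00.

10:00–11:00, 16:00–17:00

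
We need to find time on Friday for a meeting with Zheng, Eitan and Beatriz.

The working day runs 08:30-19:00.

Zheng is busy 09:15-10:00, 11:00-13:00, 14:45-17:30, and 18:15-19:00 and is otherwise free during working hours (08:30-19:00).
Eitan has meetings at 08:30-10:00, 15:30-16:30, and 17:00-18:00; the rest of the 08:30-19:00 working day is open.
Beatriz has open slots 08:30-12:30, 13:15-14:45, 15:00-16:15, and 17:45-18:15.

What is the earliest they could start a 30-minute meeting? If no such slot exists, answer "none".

10:00

Zheng free within 08:30–19:00: 08:30–09:15, 10:00–11:00, 13:00–14:45, 17:30–18:15.
Eitan free within 08:30–19:00: 10:00–15:30, 16:30–17:00, 18:00–19:00.
Zheng ∩ Eitan: 10:00–11:00, 13:00–14:45, 18:00–18:15.
Zheng ∩ Eitan ∩ Beatriz: 10:00–11:00, 13:15–14:45, 18:00–18:15.
Windows ≥ 30 min: 10:00–11:00, 13:15–14:45.
Earliest such window starts at 10:00.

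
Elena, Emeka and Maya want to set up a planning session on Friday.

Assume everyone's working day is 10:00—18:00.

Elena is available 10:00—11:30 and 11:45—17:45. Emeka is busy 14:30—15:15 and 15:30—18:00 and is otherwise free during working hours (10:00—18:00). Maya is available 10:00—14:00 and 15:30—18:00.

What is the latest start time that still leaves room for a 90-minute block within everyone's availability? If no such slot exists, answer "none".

Emeka free within 10:00–18:00: 10:00–14:30, 15:15–15:30.
Elena ∩ Emeka: 10:00–11:30, 11:45–14:30, 15:15–15:30.
Elena ∩ Emeka ∩ Maya: 10:00–11:30, 11:45–14:00.
Windows ≥ 90 min: 10:00–11:30, 11:45–14:00.
Latest start in the last window 11:45–14:00 is 14:00 − 90 min = 12:30.

12:30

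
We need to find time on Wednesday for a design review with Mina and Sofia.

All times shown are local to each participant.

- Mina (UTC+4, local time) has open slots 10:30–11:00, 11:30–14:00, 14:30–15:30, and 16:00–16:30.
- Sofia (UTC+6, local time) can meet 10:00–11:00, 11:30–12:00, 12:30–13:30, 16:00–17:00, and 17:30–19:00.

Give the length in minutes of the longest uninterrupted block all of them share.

30 minutes

Mina → UTC: 06:30–07:00, 07:30–10:00, 10:30–11:30, 12:00–12:30.
Sofia → UTC: 04:00–05:00, 05:30–06:00, 06:30–07:30, 10:00–11:00, 11:30–13:00.
Mina ∩ Sofia: 06:30–07:00, 10:30–11:00, 12:00–12:30.
Common window lengths: 30, 30, 30 min; longest is 30.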